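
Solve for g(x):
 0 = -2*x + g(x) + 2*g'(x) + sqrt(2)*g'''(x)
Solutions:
 g(x) = C1*exp(x*(-4*2^(1/6)*3^(2/3)/(9*sqrt(2) + 2*sqrt(3)*sqrt(8*sqrt(2) + 27/2))^(1/3) + 6^(1/3)*(9*sqrt(2) + 2*sqrt(3)*sqrt(8*sqrt(2) + 27/2))^(1/3))/12)*sin(sqrt(3)*x*(2^(1/6)/(27*sqrt(2) + 2*sqrt(216*sqrt(2) + 729/2))^(1/3) + 2^(1/3)*(27*sqrt(2) + 2*sqrt(216*sqrt(2) + 729/2))^(1/3)/12)) + C2*exp(x*(-4*2^(1/6)*3^(2/3)/(9*sqrt(2) + 2*sqrt(3)*sqrt(8*sqrt(2) + 27/2))^(1/3) + 6^(1/3)*(9*sqrt(2) + 2*sqrt(3)*sqrt(8*sqrt(2) + 27/2))^(1/3))/12)*cos(sqrt(3)*x*(2^(1/6)/(27*sqrt(2) + 2*sqrt(216*sqrt(2) + 729/2))^(1/3) + 2^(1/3)*(27*sqrt(2) + 2*sqrt(216*sqrt(2) + 729/2))^(1/3)/12)) + C3*exp(-x*(-4*2^(1/6)*3^(2/3)/(9*sqrt(2) + 2*sqrt(3)*sqrt(8*sqrt(2) + 27/2))^(1/3) + 6^(1/3)*(9*sqrt(2) + 2*sqrt(3)*sqrt(8*sqrt(2) + 27/2))^(1/3))/6) + 2*x - 4


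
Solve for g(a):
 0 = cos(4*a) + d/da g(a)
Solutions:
 g(a) = C1 - sin(4*a)/4


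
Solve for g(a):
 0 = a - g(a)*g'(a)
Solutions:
 g(a) = -sqrt(C1 + a^2)
 g(a) = sqrt(C1 + a^2)


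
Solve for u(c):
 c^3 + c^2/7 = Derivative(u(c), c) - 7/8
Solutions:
 u(c) = C1 + c^4/4 + c^3/21 + 7*c/8


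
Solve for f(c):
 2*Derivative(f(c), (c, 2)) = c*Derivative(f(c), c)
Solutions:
 f(c) = C1 + C2*erfi(c/2)


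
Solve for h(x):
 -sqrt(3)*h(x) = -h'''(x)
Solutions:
 h(x) = C3*exp(3^(1/6)*x) + (C1*sin(3^(2/3)*x/2) + C2*cos(3^(2/3)*x/2))*exp(-3^(1/6)*x/2)


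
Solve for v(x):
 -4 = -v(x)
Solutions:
 v(x) = 4


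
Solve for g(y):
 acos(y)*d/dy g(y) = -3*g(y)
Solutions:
 g(y) = C1*exp(-3*Integral(1/acos(y), y))


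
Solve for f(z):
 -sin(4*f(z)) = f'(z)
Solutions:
 f(z) = -acos((-C1 - exp(8*z))/(C1 - exp(8*z)))/4 + pi/2
 f(z) = acos((-C1 - exp(8*z))/(C1 - exp(8*z)))/4


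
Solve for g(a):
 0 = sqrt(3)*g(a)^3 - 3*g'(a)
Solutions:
 g(a) = -sqrt(6)*sqrt(-1/(C1 + sqrt(3)*a))/2
 g(a) = sqrt(6)*sqrt(-1/(C1 + sqrt(3)*a))/2


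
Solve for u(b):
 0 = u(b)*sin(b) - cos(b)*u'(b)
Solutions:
 u(b) = C1/cos(b)


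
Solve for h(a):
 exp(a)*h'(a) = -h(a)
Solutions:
 h(a) = C1*exp(exp(-a))


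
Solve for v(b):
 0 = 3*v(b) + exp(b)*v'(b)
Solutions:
 v(b) = C1*exp(3*exp(-b))


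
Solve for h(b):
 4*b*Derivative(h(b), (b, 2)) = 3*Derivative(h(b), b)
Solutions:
 h(b) = C1 + C2*b^(7/4)


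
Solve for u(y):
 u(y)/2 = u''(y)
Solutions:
 u(y) = C1*exp(-sqrt(2)*y/2) + C2*exp(sqrt(2)*y/2)


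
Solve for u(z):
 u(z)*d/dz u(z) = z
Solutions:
 u(z) = -sqrt(C1 + z^2)
 u(z) = sqrt(C1 + z^2)


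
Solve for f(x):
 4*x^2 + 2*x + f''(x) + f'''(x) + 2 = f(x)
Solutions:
 f(x) = C1*exp(-x*(2*2^(1/3)/(3*sqrt(69) + 25)^(1/3) + 4 + 2^(2/3)*(3*sqrt(69) + 25)^(1/3))/12)*sin(2^(1/3)*sqrt(3)*x*(-2^(1/3)*(3*sqrt(69) + 25)^(1/3) + 2/(3*sqrt(69) + 25)^(1/3))/12) + C2*exp(-x*(2*2^(1/3)/(3*sqrt(69) + 25)^(1/3) + 4 + 2^(2/3)*(3*sqrt(69) + 25)^(1/3))/12)*cos(2^(1/3)*sqrt(3)*x*(-2^(1/3)*(3*sqrt(69) + 25)^(1/3) + 2/(3*sqrt(69) + 25)^(1/3))/12) + C3*exp(x*(-2 + 2*2^(1/3)/(3*sqrt(69) + 25)^(1/3) + 2^(2/3)*(3*sqrt(69) + 25)^(1/3))/6) + 4*x^2 + 2*x + 10


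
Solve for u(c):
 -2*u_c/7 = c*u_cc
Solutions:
 u(c) = C1 + C2*c^(5/7)


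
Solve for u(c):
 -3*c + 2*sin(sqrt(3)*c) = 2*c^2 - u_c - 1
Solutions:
 u(c) = C1 + 2*c^3/3 + 3*c^2/2 - c + 2*sqrt(3)*cos(sqrt(3)*c)/3


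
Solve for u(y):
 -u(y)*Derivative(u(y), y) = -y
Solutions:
 u(y) = -sqrt(C1 + y^2)
 u(y) = sqrt(C1 + y^2)


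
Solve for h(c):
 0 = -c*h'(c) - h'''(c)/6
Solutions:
 h(c) = C1 + Integral(C2*airyai(-6^(1/3)*c) + C3*airybi(-6^(1/3)*c), c)


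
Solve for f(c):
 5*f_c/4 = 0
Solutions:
 f(c) = C1


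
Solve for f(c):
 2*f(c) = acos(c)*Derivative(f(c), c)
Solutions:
 f(c) = C1*exp(2*Integral(1/acos(c), c))


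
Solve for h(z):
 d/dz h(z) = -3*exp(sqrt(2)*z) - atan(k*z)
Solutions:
 h(z) = C1 - Piecewise((z*atan(k*z) - log(k^2*z^2 + 1)/(2*k), Ne(k, 0)), (0, True)) - 3*sqrt(2)*exp(sqrt(2)*z)/2


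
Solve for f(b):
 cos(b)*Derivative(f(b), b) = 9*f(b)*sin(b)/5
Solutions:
 f(b) = C1/cos(b)^(9/5)


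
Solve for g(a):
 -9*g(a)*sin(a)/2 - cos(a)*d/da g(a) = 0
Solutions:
 g(a) = C1*cos(a)^(9/2)


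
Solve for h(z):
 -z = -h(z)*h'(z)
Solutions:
 h(z) = -sqrt(C1 + z^2)
 h(z) = sqrt(C1 + z^2)


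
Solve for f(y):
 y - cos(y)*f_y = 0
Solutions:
 f(y) = C1 + Integral(y/cos(y), y)


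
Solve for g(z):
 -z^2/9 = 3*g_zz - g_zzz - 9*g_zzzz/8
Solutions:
 g(z) = C1 + C2*z + C3*exp(2*z*(-2 + sqrt(58))/9) + C4*exp(-2*z*(2 + sqrt(58))/9) - z^4/324 - z^3/243 - 35*z^2/1944


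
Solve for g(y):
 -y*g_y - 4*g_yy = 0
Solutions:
 g(y) = C1 + C2*erf(sqrt(2)*y/4)


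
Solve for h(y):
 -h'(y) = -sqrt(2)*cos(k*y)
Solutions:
 h(y) = C1 + sqrt(2)*sin(k*y)/k


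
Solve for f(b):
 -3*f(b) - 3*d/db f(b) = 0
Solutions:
 f(b) = C1*exp(-b)


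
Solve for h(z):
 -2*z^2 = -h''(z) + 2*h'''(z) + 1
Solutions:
 h(z) = C1 + C2*z + C3*exp(z/2) + z^4/6 + 4*z^3/3 + 17*z^2/2


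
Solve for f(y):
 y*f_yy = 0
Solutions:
 f(y) = C1 + C2*y


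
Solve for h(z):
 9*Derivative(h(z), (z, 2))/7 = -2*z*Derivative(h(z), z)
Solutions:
 h(z) = C1 + C2*erf(sqrt(7)*z/3)


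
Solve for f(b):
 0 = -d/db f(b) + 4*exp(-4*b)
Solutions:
 f(b) = C1 - exp(-4*b)


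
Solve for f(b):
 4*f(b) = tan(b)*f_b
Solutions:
 f(b) = C1*sin(b)^4


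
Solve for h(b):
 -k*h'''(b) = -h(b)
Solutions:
 h(b) = C1*exp(b*(1/k)^(1/3)) + C2*exp(b*(-1 + sqrt(3)*I)*(1/k)^(1/3)/2) + C3*exp(-b*(1 + sqrt(3)*I)*(1/k)^(1/3)/2)


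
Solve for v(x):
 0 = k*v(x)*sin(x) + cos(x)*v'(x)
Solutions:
 v(x) = C1*exp(k*log(cos(x)))


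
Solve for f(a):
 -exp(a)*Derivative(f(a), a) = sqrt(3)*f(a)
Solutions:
 f(a) = C1*exp(sqrt(3)*exp(-a))


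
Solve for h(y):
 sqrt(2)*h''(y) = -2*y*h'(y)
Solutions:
 h(y) = C1 + C2*erf(2^(3/4)*y/2)


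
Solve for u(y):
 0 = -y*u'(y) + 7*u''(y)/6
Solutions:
 u(y) = C1 + C2*erfi(sqrt(21)*y/7)


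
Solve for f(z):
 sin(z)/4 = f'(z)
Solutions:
 f(z) = C1 - cos(z)/4


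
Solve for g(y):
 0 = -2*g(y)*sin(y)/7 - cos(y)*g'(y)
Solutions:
 g(y) = C1*cos(y)^(2/7)


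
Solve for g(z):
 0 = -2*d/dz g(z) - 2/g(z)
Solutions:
 g(z) = -sqrt(C1 - 2*z)
 g(z) = sqrt(C1 - 2*z)


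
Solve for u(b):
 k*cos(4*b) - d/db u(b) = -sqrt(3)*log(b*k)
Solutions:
 u(b) = C1 + sqrt(3)*b*(log(b*k) - 1) + k*sin(4*b)/4


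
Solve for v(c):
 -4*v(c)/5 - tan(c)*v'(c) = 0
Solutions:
 v(c) = C1/sin(c)^(4/5)


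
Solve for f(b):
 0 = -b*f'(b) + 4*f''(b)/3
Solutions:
 f(b) = C1 + C2*erfi(sqrt(6)*b/4)


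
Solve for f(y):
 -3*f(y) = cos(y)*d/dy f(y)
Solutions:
 f(y) = C1*(sin(y) - 1)^(3/2)/(sin(y) + 1)^(3/2)


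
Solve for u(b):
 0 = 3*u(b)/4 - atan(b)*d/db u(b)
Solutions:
 u(b) = C1*exp(3*Integral(1/atan(b), b)/4)


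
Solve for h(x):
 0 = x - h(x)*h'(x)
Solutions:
 h(x) = -sqrt(C1 + x^2)
 h(x) = sqrt(C1 + x^2)


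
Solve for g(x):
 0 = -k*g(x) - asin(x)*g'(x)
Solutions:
 g(x) = C1*exp(-k*Integral(1/asin(x), x))


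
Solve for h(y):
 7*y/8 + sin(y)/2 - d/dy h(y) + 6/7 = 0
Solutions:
 h(y) = C1 + 7*y^2/16 + 6*y/7 - cos(y)/2


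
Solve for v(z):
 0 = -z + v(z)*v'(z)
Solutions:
 v(z) = -sqrt(C1 + z^2)
 v(z) = sqrt(C1 + z^2)


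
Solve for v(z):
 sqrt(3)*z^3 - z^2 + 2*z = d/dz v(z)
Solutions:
 v(z) = C1 + sqrt(3)*z^4/4 - z^3/3 + z^2


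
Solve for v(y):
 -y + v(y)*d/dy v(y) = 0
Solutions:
 v(y) = -sqrt(C1 + y^2)
 v(y) = sqrt(C1 + y^2)


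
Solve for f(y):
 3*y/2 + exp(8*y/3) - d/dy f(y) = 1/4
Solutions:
 f(y) = C1 + 3*y^2/4 - y/4 + 3*exp(8*y/3)/8


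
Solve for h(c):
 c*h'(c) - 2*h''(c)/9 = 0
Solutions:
 h(c) = C1 + C2*erfi(3*c/2)


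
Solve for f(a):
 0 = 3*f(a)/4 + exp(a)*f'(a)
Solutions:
 f(a) = C1*exp(3*exp(-a)/4)


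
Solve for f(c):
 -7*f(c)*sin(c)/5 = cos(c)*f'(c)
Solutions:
 f(c) = C1*cos(c)^(7/5)


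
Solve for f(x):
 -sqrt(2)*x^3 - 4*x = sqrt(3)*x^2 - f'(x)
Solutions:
 f(x) = C1 + sqrt(2)*x^4/4 + sqrt(3)*x^3/3 + 2*x^2


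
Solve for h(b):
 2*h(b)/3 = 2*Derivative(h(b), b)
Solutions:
 h(b) = C1*exp(b/3)


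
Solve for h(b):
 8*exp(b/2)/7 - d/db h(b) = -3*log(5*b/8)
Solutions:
 h(b) = C1 + 3*b*log(b) + 3*b*(-3*log(2) - 1 + log(5)) + 16*exp(b/2)/7


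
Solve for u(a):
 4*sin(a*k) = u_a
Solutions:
 u(a) = C1 - 4*cos(a*k)/k


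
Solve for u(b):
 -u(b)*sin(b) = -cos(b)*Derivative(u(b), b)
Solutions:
 u(b) = C1/cos(b)


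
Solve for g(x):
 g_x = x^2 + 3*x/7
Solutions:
 g(x) = C1 + x^3/3 + 3*x^2/14


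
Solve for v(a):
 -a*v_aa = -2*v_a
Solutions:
 v(a) = C1 + C2*a^3


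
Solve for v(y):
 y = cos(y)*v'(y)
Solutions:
 v(y) = C1 + Integral(y/cos(y), y)


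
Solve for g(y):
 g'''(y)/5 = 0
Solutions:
 g(y) = C1 + C2*y + C3*y^2


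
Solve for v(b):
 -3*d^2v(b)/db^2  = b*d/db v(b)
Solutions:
 v(b) = C1 + C2*erf(sqrt(6)*b/6)


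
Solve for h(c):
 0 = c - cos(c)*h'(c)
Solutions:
 h(c) = C1 + Integral(c/cos(c), c)


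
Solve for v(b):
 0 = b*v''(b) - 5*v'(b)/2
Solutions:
 v(b) = C1 + C2*b^(7/2)


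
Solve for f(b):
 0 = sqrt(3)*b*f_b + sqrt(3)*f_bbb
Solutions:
 f(b) = C1 + Integral(C2*airyai(-b) + C3*airybi(-b), b)


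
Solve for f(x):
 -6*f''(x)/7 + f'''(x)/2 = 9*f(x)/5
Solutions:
 f(x) = C1*exp(x*(-5^(2/3)*(21*sqrt(26089) + 3407)^(1/3) - 80*5^(1/3)/(21*sqrt(26089) + 3407)^(1/3) + 40)/70)*sin(sqrt(3)*5^(1/3)*x*(-5^(1/3)*(21*sqrt(26089) + 3407)^(1/3) + 80/(21*sqrt(26089) + 3407)^(1/3))/70) + C2*exp(x*(-5^(2/3)*(21*sqrt(26089) + 3407)^(1/3) - 80*5^(1/3)/(21*sqrt(26089) + 3407)^(1/3) + 40)/70)*cos(sqrt(3)*5^(1/3)*x*(-5^(1/3)*(21*sqrt(26089) + 3407)^(1/3) + 80/(21*sqrt(26089) + 3407)^(1/3))/70) + C3*exp(x*(80*5^(1/3)/(21*sqrt(26089) + 3407)^(1/3) + 20 + 5^(2/3)*(21*sqrt(26089) + 3407)^(1/3))/35)


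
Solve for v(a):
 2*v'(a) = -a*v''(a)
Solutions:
 v(a) = C1 + C2/a


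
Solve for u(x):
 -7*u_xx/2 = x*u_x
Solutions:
 u(x) = C1 + C2*erf(sqrt(7)*x/7)


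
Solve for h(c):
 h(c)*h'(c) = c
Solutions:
 h(c) = -sqrt(C1 + c^2)
 h(c) = sqrt(C1 + c^2)


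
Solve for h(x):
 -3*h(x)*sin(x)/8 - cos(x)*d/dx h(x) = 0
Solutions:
 h(x) = C1*cos(x)^(3/8)


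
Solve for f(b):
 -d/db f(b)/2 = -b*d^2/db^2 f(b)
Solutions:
 f(b) = C1 + C2*b^(3/2)


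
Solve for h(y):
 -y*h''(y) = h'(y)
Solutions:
 h(y) = C1 + C2*log(y)


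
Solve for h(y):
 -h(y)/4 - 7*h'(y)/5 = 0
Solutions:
 h(y) = C1*exp(-5*y/28)


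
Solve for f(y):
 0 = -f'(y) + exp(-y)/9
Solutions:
 f(y) = C1 - exp(-y)/9


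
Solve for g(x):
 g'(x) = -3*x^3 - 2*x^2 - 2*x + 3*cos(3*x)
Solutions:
 g(x) = C1 - 3*x^4/4 - 2*x^3/3 - x^2 + sin(3*x)


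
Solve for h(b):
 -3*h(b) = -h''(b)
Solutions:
 h(b) = C1*exp(-sqrt(3)*b) + C2*exp(sqrt(3)*b)


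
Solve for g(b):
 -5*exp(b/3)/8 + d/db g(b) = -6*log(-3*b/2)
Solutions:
 g(b) = C1 - 6*b*log(-b) + 6*b*(-log(3) + log(2) + 1) + 15*exp(b/3)/8


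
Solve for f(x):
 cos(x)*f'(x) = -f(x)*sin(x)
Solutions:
 f(x) = C1*cos(x)


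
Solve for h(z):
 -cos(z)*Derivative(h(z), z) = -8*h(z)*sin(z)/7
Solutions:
 h(z) = C1/cos(z)^(8/7)


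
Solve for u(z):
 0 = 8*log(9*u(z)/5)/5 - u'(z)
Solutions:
 -5*Integral(1/(log(_y) - log(5) + 2*log(3)), (_y, u(z)))/8 = C1 - z


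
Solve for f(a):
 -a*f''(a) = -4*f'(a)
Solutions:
 f(a) = C1 + C2*a^5


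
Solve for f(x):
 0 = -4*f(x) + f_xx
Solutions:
 f(x) = C1*exp(-2*x) + C2*exp(2*x)


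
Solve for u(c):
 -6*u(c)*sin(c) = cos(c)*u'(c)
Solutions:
 u(c) = C1*cos(c)^6


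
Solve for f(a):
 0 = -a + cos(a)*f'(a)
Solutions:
 f(a) = C1 + Integral(a/cos(a), a)


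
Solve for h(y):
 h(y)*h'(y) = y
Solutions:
 h(y) = -sqrt(C1 + y^2)
 h(y) = sqrt(C1 + y^2)


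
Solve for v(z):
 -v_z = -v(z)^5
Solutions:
 v(z) = -(-1/(C1 + 4*z))^(1/4)
 v(z) = (-1/(C1 + 4*z))^(1/4)
 v(z) = -I*(-1/(C1 + 4*z))^(1/4)
 v(z) = I*(-1/(C1 + 4*z))^(1/4)


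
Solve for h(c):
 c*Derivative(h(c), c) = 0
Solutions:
 h(c) = C1


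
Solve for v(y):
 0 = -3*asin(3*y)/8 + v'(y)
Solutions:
 v(y) = C1 + 3*y*asin(3*y)/8 + sqrt(1 - 9*y^2)/8


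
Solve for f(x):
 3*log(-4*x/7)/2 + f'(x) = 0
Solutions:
 f(x) = C1 - 3*x*log(-x)/2 + x*(-3*log(2) + 3/2 + 3*log(7)/2)


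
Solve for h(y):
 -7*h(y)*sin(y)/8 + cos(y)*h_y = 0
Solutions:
 h(y) = C1/cos(y)^(7/8)


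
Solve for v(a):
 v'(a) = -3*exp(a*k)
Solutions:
 v(a) = C1 - 3*exp(a*k)/k


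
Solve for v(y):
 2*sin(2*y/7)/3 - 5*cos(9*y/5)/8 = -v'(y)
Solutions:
 v(y) = C1 + 25*sin(9*y/5)/72 + 7*cos(2*y/7)/3


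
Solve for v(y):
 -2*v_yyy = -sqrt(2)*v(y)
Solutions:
 v(y) = C3*exp(2^(5/6)*y/2) + (C1*sin(2^(5/6)*sqrt(3)*y/4) + C2*cos(2^(5/6)*sqrt(3)*y/4))*exp(-2^(5/6)*y/4)


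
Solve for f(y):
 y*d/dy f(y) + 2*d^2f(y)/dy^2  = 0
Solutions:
 f(y) = C1 + C2*erf(y/2)


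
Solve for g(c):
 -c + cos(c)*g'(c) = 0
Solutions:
 g(c) = C1 + Integral(c/cos(c), c)


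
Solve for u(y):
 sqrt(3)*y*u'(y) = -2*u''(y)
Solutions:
 u(y) = C1 + C2*erf(3^(1/4)*y/2)


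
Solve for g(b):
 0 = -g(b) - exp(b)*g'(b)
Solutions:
 g(b) = C1*exp(exp(-b))


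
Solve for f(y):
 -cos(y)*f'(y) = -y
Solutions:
 f(y) = C1 + Integral(y/cos(y), y)


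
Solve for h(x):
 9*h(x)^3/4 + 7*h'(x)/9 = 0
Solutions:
 h(x) = -sqrt(14)*sqrt(-1/(C1 - 81*x))
 h(x) = sqrt(14)*sqrt(-1/(C1 - 81*x))


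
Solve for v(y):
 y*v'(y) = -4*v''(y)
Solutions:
 v(y) = C1 + C2*erf(sqrt(2)*y/4)


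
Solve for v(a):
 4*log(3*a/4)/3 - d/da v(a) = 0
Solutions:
 v(a) = C1 + 4*a*log(a)/3 - 8*a*log(2)/3 - 4*a/3 + 4*a*log(3)/3


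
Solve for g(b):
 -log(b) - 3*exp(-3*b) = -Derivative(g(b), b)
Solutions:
 g(b) = C1 + b*log(b) - b - exp(-3*b)


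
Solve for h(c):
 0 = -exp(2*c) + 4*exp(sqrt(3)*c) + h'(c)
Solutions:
 h(c) = C1 + exp(2*c)/2 - 4*sqrt(3)*exp(sqrt(3)*c)/3


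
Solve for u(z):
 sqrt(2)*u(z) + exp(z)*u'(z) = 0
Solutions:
 u(z) = C1*exp(sqrt(2)*exp(-z))


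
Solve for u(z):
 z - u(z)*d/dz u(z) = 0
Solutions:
 u(z) = -sqrt(C1 + z^2)
 u(z) = sqrt(C1 + z^2)


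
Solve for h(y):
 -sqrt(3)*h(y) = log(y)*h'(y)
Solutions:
 h(y) = C1*exp(-sqrt(3)*li(y))


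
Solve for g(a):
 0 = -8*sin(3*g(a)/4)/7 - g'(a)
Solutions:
 8*a/7 + 2*log(cos(3*g(a)/4) - 1)/3 - 2*log(cos(3*g(a)/4) + 1)/3 = C1


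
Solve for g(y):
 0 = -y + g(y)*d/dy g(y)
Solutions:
 g(y) = -sqrt(C1 + y^2)
 g(y) = sqrt(C1 + y^2)


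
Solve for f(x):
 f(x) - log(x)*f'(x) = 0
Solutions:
 f(x) = C1*exp(li(x))


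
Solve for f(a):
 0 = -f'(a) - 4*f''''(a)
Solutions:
 f(a) = C1 + C4*exp(-2^(1/3)*a/2) + (C2*sin(2^(1/3)*sqrt(3)*a/4) + C3*cos(2^(1/3)*sqrt(3)*a/4))*exp(2^(1/3)*a/4)


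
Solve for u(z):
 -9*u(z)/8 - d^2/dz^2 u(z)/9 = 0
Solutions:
 u(z) = C1*sin(9*sqrt(2)*z/4) + C2*cos(9*sqrt(2)*z/4)


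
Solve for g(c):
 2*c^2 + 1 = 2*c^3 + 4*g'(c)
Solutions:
 g(c) = C1 - c^4/8 + c^3/6 + c/4


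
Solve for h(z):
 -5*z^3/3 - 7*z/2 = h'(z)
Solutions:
 h(z) = C1 - 5*z^4/12 - 7*z^2/4


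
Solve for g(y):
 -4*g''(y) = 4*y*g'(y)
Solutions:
 g(y) = C1 + C2*erf(sqrt(2)*y/2)


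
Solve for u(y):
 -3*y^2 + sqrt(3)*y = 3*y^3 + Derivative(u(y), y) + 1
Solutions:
 u(y) = C1 - 3*y^4/4 - y^3 + sqrt(3)*y^2/2 - y


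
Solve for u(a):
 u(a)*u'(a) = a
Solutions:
 u(a) = -sqrt(C1 + a^2)
 u(a) = sqrt(C1 + a^2)


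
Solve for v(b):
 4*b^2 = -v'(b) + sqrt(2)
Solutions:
 v(b) = C1 - 4*b^3/3 + sqrt(2)*b


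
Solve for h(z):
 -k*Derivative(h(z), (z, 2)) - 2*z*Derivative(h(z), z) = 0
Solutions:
 h(z) = C1 + C2*sqrt(k)*erf(z*sqrt(1/k))


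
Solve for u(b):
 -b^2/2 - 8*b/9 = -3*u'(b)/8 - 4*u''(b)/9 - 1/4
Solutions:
 u(b) = C1 + C2*exp(-27*b/32) + 4*b^3/9 - 32*b^2/81 + 590*b/2187


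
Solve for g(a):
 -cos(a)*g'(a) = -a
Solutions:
 g(a) = C1 + Integral(a/cos(a), a)


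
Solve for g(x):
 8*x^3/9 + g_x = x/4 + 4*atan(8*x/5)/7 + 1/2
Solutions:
 g(x) = C1 - 2*x^4/9 + x^2/8 + 4*x*atan(8*x/5)/7 + x/2 - 5*log(64*x^2 + 25)/28


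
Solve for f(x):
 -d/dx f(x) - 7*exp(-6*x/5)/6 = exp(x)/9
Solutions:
 f(x) = C1 - exp(x)/9 + 35*exp(-6*x/5)/36


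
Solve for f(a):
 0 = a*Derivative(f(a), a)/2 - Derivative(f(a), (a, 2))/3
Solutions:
 f(a) = C1 + C2*erfi(sqrt(3)*a/2)


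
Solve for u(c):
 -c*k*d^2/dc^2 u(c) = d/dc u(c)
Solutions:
 u(c) = C1 + c^(((re(k) - 1)*re(k) + im(k)^2)/(re(k)^2 + im(k)^2))*(C2*sin(log(c)*Abs(im(k))/(re(k)^2 + im(k)^2)) + C3*cos(log(c)*im(k)/(re(k)^2 + im(k)^2)))


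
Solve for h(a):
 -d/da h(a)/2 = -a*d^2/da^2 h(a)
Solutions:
 h(a) = C1 + C2*a^(3/2)


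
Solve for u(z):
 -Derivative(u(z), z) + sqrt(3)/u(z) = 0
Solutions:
 u(z) = -sqrt(C1 + 2*sqrt(3)*z)
 u(z) = sqrt(C1 + 2*sqrt(3)*z)


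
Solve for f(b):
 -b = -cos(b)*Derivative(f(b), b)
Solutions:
 f(b) = C1 + Integral(b/cos(b), b)


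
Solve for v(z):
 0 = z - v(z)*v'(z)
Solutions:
 v(z) = -sqrt(C1 + z^2)
 v(z) = sqrt(C1 + z^2)


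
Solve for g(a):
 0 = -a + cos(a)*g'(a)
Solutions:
 g(a) = C1 + Integral(a/cos(a), a)


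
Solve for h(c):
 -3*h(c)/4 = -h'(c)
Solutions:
 h(c) = C1*exp(3*c/4)


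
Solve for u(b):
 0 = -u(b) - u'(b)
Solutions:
 u(b) = C1*exp(-b)


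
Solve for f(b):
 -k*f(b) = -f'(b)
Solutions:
 f(b) = C1*exp(b*k)


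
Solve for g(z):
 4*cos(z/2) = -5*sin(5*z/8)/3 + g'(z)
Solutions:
 g(z) = C1 + 8*sin(z/2) - 8*cos(5*z/8)/3


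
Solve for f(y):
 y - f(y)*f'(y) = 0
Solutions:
 f(y) = -sqrt(C1 + y^2)
 f(y) = sqrt(C1 + y^2)


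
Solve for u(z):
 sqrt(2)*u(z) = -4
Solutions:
 u(z) = -2*sqrt(2)


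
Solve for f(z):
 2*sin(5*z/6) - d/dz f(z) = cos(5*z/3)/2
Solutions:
 f(z) = C1 - 3*sin(5*z/3)/10 - 12*cos(5*z/6)/5


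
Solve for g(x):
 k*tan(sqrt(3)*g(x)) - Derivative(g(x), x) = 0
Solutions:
 g(x) = sqrt(3)*(pi - asin(C1*exp(sqrt(3)*k*x)))/3
 g(x) = sqrt(3)*asin(C1*exp(sqrt(3)*k*x))/3


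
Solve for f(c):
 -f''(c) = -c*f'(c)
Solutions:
 f(c) = C1 + C2*erfi(sqrt(2)*c/2)


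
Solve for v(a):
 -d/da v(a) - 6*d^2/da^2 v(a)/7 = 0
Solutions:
 v(a) = C1 + C2*exp(-7*a/6)


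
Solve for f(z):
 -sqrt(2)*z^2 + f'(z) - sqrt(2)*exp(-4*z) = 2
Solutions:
 f(z) = C1 + sqrt(2)*z^3/3 + 2*z - sqrt(2)*exp(-4*z)/4


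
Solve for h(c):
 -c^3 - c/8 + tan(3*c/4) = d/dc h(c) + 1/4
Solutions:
 h(c) = C1 - c^4/4 - c^2/16 - c/4 - 4*log(cos(3*c/4))/3


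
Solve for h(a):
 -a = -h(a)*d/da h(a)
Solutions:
 h(a) = -sqrt(C1 + a^2)
 h(a) = sqrt(C1 + a^2)


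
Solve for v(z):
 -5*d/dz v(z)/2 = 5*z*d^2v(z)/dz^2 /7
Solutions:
 v(z) = C1 + C2/z^(5/2)


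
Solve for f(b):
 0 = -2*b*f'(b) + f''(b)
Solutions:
 f(b) = C1 + C2*erfi(b)


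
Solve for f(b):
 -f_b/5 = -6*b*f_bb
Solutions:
 f(b) = C1 + C2*b^(31/30)


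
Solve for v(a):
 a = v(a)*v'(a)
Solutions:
 v(a) = -sqrt(C1 + a^2)
 v(a) = sqrt(C1 + a^2)


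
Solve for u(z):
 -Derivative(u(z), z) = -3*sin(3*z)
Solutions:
 u(z) = C1 - cos(3*z)


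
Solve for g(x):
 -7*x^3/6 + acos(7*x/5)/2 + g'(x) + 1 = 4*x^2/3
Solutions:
 g(x) = C1 + 7*x^4/24 + 4*x^3/9 - x*acos(7*x/5)/2 - x + sqrt(25 - 49*x^2)/14


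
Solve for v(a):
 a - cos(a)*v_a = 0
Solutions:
 v(a) = C1 + Integral(a/cos(a), a)


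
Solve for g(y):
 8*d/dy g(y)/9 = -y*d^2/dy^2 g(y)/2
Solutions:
 g(y) = C1 + C2/y^(7/9)


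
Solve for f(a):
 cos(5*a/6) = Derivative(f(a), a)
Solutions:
 f(a) = C1 + 6*sin(5*a/6)/5


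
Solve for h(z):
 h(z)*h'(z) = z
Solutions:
 h(z) = -sqrt(C1 + z^2)
 h(z) = sqrt(C1 + z^2)


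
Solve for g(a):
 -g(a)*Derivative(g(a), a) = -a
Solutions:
 g(a) = -sqrt(C1 + a^2)
 g(a) = sqrt(C1 + a^2)


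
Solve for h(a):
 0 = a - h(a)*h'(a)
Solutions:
 h(a) = -sqrt(C1 + a^2)
 h(a) = sqrt(C1 + a^2)


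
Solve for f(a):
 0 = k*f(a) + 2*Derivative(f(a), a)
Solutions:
 f(a) = C1*exp(-a*k/2)


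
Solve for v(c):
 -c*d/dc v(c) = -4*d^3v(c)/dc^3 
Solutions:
 v(c) = C1 + Integral(C2*airyai(2^(1/3)*c/2) + C3*airybi(2^(1/3)*c/2), c)


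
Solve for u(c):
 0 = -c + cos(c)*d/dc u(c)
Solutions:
 u(c) = C1 + Integral(c/cos(c), c)


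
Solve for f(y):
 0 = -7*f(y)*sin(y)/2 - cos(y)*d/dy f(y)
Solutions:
 f(y) = C1*cos(y)^(7/2)


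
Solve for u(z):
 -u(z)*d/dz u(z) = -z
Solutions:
 u(z) = -sqrt(C1 + z^2)
 u(z) = sqrt(C1 + z^2)


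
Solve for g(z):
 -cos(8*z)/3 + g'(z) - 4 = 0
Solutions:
 g(z) = C1 + 4*z + sin(8*z)/24


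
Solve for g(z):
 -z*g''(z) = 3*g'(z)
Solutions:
 g(z) = C1 + C2/z^2


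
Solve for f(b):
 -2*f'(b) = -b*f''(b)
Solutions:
 f(b) = C1 + C2*b^3


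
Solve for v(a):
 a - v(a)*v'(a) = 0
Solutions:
 v(a) = -sqrt(C1 + a^2)
 v(a) = sqrt(C1 + a^2)


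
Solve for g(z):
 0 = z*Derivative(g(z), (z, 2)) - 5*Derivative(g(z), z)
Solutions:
 g(z) = C1 + C2*z^6


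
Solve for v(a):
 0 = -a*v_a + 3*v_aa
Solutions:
 v(a) = C1 + C2*erfi(sqrt(6)*a/6)


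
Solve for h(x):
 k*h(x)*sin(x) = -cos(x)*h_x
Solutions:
 h(x) = C1*exp(k*log(cos(x)))


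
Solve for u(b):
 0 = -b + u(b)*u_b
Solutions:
 u(b) = -sqrt(C1 + b^2)
 u(b) = sqrt(C1 + b^2)


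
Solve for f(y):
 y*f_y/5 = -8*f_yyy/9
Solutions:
 f(y) = C1 + Integral(C2*airyai(-15^(2/3)*y/10) + C3*airybi(-15^(2/3)*y/10), y)


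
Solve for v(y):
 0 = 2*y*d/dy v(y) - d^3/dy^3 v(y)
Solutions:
 v(y) = C1 + Integral(C2*airyai(2^(1/3)*y) + C3*airybi(2^(1/3)*y), y)


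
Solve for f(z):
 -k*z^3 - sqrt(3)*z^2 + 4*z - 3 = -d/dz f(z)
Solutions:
 f(z) = C1 + k*z^4/4 + sqrt(3)*z^3/3 - 2*z^2 + 3*z


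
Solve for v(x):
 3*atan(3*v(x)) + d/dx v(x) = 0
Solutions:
 Integral(1/atan(3*_y), (_y, v(x))) = C1 - 3*x


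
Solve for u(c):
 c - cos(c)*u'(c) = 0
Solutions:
 u(c) = C1 + Integral(c/cos(c), c)


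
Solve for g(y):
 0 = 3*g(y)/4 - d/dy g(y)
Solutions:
 g(y) = C1*exp(3*y/4)


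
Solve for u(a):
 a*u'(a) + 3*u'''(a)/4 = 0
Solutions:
 u(a) = C1 + Integral(C2*airyai(-6^(2/3)*a/3) + C3*airybi(-6^(2/3)*a/3), a)


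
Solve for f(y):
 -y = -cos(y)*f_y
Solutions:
 f(y) = C1 + Integral(y/cos(y), y)


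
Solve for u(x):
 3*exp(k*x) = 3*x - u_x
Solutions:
 u(x) = C1 + 3*x^2/2 - 3*exp(k*x)/k


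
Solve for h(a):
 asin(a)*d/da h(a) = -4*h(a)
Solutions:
 h(a) = C1*exp(-4*Integral(1/asin(a), a))


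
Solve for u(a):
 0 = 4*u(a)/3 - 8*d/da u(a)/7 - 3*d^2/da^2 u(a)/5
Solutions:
 u(a) = C1*exp(2*a*(-10 + sqrt(345))/21) + C2*exp(-2*a*(10 + sqrt(345))/21)


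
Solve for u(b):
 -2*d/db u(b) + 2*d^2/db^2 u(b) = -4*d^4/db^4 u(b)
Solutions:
 u(b) = C1 + C2*exp(6^(1/3)*b*(-(9 + sqrt(87))^(1/3) + 6^(1/3)/(9 + sqrt(87))^(1/3))/12)*sin(2^(1/3)*3^(1/6)*b*(3*2^(1/3)/(9 + sqrt(87))^(1/3) + 3^(2/3)*(9 + sqrt(87))^(1/3))/12) + C3*exp(6^(1/3)*b*(-(9 + sqrt(87))^(1/3) + 6^(1/3)/(9 + sqrt(87))^(1/3))/12)*cos(2^(1/3)*3^(1/6)*b*(3*2^(1/3)/(9 + sqrt(87))^(1/3) + 3^(2/3)*(9 + sqrt(87))^(1/3))/12) + C4*exp(-6^(1/3)*b*(-(9 + sqrt(87))^(1/3) + 6^(1/3)/(9 + sqrt(87))^(1/3))/6)


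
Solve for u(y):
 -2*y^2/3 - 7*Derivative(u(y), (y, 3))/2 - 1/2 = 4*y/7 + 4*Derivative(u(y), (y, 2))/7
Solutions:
 u(y) = C1 + C2*y + C3*exp(-8*y/49) - 7*y^4/72 + 319*y^3/144 - 15799*y^2/384


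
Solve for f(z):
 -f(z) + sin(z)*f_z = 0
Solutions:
 f(z) = C1*sqrt(cos(z) - 1)/sqrt(cos(z) + 1)


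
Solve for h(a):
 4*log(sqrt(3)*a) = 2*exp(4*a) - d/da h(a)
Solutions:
 h(a) = C1 - 4*a*log(a) + 2*a*(2 - log(3)) + exp(4*a)/2


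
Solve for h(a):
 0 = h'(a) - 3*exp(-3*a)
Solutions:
 h(a) = C1 - exp(-3*a)


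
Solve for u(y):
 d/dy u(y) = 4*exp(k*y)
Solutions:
 u(y) = C1 + 4*exp(k*y)/k


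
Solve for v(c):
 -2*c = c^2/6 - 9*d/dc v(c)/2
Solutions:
 v(c) = C1 + c^3/81 + 2*c^2/9


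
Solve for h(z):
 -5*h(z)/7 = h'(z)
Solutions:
 h(z) = C1*exp(-5*z/7)


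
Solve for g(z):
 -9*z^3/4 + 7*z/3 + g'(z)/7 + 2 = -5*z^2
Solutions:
 g(z) = C1 + 63*z^4/16 - 35*z^3/3 - 49*z^2/6 - 14*z


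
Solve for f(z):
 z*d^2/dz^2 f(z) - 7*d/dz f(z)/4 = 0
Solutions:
 f(z) = C1 + C2*z^(11/4)


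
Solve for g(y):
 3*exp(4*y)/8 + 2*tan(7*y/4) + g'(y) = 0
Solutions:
 g(y) = C1 - 3*exp(4*y)/32 + 8*log(cos(7*y/4))/7


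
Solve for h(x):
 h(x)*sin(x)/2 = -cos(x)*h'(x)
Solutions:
 h(x) = C1*sqrt(cos(x))


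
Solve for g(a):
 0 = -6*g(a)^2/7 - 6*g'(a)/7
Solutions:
 g(a) = 1/(C1 + a)


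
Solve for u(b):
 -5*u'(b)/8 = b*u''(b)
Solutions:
 u(b) = C1 + C2*b^(3/8)


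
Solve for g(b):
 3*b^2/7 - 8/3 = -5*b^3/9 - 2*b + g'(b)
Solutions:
 g(b) = C1 + 5*b^4/36 + b^3/7 + b^2 - 8*b/3


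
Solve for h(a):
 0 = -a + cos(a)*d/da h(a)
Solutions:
 h(a) = C1 + Integral(a/cos(a), a)


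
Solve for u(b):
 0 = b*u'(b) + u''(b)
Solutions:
 u(b) = C1 + C2*erf(sqrt(2)*b/2)


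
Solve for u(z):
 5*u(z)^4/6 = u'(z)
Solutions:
 u(z) = 2^(1/3)*(-1/(C1 + 5*z))^(1/3)
 u(z) = 2^(1/3)*(-1/(C1 + 5*z))^(1/3)*(-1 - sqrt(3)*I)/2
 u(z) = 2^(1/3)*(-1/(C1 + 5*z))^(1/3)*(-1 + sqrt(3)*I)/2


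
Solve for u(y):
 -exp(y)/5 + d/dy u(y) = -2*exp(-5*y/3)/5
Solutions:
 u(y) = C1 + exp(y)/5 + 6*exp(-5*y/3)/25


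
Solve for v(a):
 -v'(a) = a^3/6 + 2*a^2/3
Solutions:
 v(a) = C1 - a^4/24 - 2*a^3/9


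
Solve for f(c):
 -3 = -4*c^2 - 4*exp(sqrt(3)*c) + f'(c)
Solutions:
 f(c) = C1 + 4*c^3/3 - 3*c + 4*sqrt(3)*exp(sqrt(3)*c)/3


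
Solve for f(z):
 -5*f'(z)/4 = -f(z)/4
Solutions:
 f(z) = C1*exp(z/5)


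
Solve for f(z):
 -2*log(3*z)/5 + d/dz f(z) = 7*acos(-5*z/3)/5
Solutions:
 f(z) = C1 + 2*z*log(z)/5 + 7*z*acos(-5*z/3)/5 - 2*z/5 + 2*z*log(3)/5 + 7*sqrt(9 - 25*z^2)/25


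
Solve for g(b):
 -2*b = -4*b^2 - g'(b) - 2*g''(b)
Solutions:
 g(b) = C1 + C2*exp(-b/2) - 4*b^3/3 + 9*b^2 - 36*b


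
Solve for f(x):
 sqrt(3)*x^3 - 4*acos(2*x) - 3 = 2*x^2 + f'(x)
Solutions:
 f(x) = C1 + sqrt(3)*x^4/4 - 2*x^3/3 - 4*x*acos(2*x) - 3*x + 2*sqrt(1 - 4*x^2)


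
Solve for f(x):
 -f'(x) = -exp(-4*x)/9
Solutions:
 f(x) = C1 - exp(-4*x)/36


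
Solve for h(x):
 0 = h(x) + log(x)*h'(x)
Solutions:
 h(x) = C1*exp(-li(x))


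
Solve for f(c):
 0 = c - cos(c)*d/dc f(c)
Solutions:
 f(c) = C1 + Integral(c/cos(c), c)


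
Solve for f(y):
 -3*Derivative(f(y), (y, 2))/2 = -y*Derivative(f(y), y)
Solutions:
 f(y) = C1 + C2*erfi(sqrt(3)*y/3)


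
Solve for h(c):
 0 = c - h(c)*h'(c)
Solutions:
 h(c) = -sqrt(C1 + c^2)
 h(c) = sqrt(C1 + c^2)


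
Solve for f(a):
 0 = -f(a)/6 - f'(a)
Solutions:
 f(a) = C1*exp(-a/6)


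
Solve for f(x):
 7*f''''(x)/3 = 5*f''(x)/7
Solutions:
 f(x) = C1 + C2*x + C3*exp(-sqrt(15)*x/7) + C4*exp(sqrt(15)*x/7)


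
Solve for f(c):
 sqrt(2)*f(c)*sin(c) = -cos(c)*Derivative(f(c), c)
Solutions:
 f(c) = C1*cos(c)^(sqrt(2))


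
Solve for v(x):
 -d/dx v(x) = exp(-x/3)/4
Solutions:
 v(x) = C1 + 3*exp(-x/3)/4


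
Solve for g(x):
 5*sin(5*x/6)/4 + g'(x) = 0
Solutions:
 g(x) = C1 + 3*cos(5*x/6)/2


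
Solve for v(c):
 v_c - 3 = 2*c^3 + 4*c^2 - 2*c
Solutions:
 v(c) = C1 + c^4/2 + 4*c^3/3 - c^2 + 3*c


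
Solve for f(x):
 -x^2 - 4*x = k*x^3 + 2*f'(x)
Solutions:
 f(x) = C1 - k*x^4/8 - x^3/6 - x^2


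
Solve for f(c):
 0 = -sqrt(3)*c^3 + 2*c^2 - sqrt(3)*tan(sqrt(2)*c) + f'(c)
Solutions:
 f(c) = C1 + sqrt(3)*c^4/4 - 2*c^3/3 - sqrt(6)*log(cos(sqrt(2)*c))/2


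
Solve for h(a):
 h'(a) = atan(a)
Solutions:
 h(a) = C1 + a*atan(a) - log(a^2 + 1)/2


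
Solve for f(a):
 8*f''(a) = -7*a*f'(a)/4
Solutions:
 f(a) = C1 + C2*erf(sqrt(7)*a/8)


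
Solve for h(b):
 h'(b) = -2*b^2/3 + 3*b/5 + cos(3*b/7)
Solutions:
 h(b) = C1 - 2*b^3/9 + 3*b^2/10 + 7*sin(3*b/7)/3


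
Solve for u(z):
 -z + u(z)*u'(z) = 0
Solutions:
 u(z) = -sqrt(C1 + z^2)
 u(z) = sqrt(C1 + z^2)


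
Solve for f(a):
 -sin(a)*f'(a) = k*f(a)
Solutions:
 f(a) = C1*exp(k*(-log(cos(a) - 1) + log(cos(a) + 1))/2)


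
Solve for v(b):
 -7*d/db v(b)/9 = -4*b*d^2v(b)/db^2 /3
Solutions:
 v(b) = C1 + C2*b^(19/12)


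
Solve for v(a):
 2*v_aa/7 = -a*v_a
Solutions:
 v(a) = C1 + C2*erf(sqrt(7)*a/2)


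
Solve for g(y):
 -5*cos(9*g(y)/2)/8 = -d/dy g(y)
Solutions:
 -5*y/8 - log(sin(9*g(y)/2) - 1)/9 + log(sin(9*g(y)/2) + 1)/9 = C1


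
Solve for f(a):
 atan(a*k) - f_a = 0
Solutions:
 f(a) = C1 + Piecewise((a*atan(a*k) - log(a^2*k^2 + 1)/(2*k), Ne(k, 0)), (0, True))


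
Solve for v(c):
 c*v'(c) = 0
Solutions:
 v(c) = C1


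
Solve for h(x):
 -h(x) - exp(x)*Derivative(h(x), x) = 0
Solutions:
 h(x) = C1*exp(exp(-x))


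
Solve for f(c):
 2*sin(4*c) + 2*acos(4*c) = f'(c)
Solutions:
 f(c) = C1 + 2*c*acos(4*c) - sqrt(1 - 16*c^2)/2 - cos(4*c)/2


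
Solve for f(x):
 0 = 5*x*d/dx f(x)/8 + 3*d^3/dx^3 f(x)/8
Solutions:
 f(x) = C1 + Integral(C2*airyai(-3^(2/3)*5^(1/3)*x/3) + C3*airybi(-3^(2/3)*5^(1/3)*x/3), x)


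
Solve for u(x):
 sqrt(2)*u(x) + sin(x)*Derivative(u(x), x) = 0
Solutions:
 u(x) = C1*(cos(x) + 1)^(sqrt(2)/2)/(cos(x) - 1)^(sqrt(2)/2)


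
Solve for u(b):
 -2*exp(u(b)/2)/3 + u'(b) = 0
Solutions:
 u(b) = 2*log(-1/(C1 + 2*b)) + 2*log(6)


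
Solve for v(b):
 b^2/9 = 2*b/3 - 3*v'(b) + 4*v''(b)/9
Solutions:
 v(b) = C1 + C2*exp(27*b/4) - b^3/81 + 77*b^2/729 + 616*b/19683


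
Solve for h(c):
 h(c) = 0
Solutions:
 h(c) = 0


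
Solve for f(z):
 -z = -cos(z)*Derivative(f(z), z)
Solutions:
 f(z) = C1 + Integral(z/cos(z), z)


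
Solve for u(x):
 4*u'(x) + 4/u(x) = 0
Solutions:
 u(x) = -sqrt(C1 - 2*x)
 u(x) = sqrt(C1 - 2*x)


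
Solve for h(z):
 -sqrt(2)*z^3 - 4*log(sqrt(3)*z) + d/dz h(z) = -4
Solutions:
 h(z) = C1 + sqrt(2)*z^4/4 + 4*z*log(z) - 8*z + z*log(9)


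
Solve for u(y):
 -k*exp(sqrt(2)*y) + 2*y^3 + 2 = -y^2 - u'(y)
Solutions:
 u(y) = C1 + sqrt(2)*k*exp(sqrt(2)*y)/2 - y^4/2 - y^3/3 - 2*y


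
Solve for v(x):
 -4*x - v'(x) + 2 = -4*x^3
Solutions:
 v(x) = C1 + x^4 - 2*x^2 + 2*x


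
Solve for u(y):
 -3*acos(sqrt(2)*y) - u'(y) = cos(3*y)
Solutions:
 u(y) = C1 - 3*y*acos(sqrt(2)*y) + 3*sqrt(2)*sqrt(1 - 2*y^2)/2 - sin(3*y)/3


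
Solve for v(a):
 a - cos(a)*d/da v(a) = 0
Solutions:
 v(a) = C1 + Integral(a/cos(a), a)


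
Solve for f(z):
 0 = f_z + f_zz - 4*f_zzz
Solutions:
 f(z) = C1 + C2*exp(z*(1 - sqrt(17))/8) + C3*exp(z*(1 + sqrt(17))/8)


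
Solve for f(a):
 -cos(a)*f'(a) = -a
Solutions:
 f(a) = C1 + Integral(a/cos(a), a)


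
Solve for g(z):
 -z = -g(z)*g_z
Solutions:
 g(z) = -sqrt(C1 + z^2)
 g(z) = sqrt(C1 + z^2)


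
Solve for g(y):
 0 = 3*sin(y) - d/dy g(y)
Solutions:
 g(y) = C1 - 3*cos(y)


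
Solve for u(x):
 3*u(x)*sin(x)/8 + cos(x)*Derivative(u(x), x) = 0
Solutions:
 u(x) = C1*cos(x)^(3/8)


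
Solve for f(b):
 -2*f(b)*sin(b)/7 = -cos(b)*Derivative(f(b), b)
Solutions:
 f(b) = C1/cos(b)^(2/7)


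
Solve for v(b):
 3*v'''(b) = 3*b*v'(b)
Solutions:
 v(b) = C1 + Integral(C2*airyai(b) + C3*airybi(b), b)


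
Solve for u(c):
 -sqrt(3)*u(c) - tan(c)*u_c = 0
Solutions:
 u(c) = C1/sin(c)^(sqrt(3))


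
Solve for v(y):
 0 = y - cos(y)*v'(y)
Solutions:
 v(y) = C1 + Integral(y/cos(y), y)


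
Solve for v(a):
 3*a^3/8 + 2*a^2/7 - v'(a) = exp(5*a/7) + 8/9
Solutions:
 v(a) = C1 + 3*a^4/32 + 2*a^3/21 - 8*a/9 - 7*exp(5*a/7)/5


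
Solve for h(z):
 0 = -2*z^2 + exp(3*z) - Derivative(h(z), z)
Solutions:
 h(z) = C1 - 2*z^3/3 + exp(3*z)/3


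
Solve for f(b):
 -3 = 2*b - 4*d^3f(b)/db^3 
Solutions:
 f(b) = C1 + C2*b + C3*b^2 + b^4/48 + b^3/8


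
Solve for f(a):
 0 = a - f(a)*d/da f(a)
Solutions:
 f(a) = -sqrt(C1 + a^2)
 f(a) = sqrt(C1 + a^2)


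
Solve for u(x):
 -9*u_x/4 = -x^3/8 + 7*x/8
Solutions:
 u(x) = C1 + x^4/72 - 7*x^2/36


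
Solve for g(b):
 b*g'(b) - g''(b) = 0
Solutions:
 g(b) = C1 + C2*erfi(sqrt(2)*b/2)


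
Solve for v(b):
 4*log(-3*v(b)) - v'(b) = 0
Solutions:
 -Integral(1/(log(-_y) + log(3)), (_y, v(b)))/4 = C1 - b


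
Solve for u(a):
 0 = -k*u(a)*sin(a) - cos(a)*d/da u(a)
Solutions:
 u(a) = C1*exp(k*log(cos(a)))


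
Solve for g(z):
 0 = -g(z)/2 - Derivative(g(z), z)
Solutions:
 g(z) = C1*exp(-z/2)


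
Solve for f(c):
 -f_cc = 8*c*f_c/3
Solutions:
 f(c) = C1 + C2*erf(2*sqrt(3)*c/3)


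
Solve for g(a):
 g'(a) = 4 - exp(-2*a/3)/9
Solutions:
 g(a) = C1 + 4*a + exp(-2*a/3)/6


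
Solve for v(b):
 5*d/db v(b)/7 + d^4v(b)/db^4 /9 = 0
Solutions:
 v(b) = C1 + C4*exp(b*(-45^(1/3)*7^(2/3) + 3*21^(2/3)*5^(1/3))/28)*sin(3*3^(1/6)*5^(1/3)*7^(2/3)*b/14) + C5*exp(b*(-45^(1/3)*7^(2/3) + 3*21^(2/3)*5^(1/3))/28)*cos(3*3^(1/6)*5^(1/3)*7^(2/3)*b/14) + C6*exp(-b*(45^(1/3)*7^(2/3) + 3*21^(2/3)*5^(1/3))/28) + (C2*sin(3*3^(1/6)*5^(1/3)*7^(2/3)*b/14) + C3*cos(3*3^(1/6)*5^(1/3)*7^(2/3)*b/14))*exp(45^(1/3)*7^(2/3)*b/14)


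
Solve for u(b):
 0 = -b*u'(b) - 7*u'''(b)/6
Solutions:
 u(b) = C1 + Integral(C2*airyai(-6^(1/3)*7^(2/3)*b/7) + C3*airybi(-6^(1/3)*7^(2/3)*b/7), b)


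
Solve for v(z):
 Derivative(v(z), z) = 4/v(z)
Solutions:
 v(z) = -sqrt(C1 + 8*z)
 v(z) = sqrt(C1 + 8*z)


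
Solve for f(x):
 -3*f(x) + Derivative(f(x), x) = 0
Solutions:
 f(x) = C1*exp(3*x)


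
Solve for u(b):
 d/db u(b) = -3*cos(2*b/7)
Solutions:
 u(b) = C1 - 21*sin(2*b/7)/2


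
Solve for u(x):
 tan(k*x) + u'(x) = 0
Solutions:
 u(x) = C1 - Piecewise((-log(cos(k*x))/k, Ne(k, 0)), (0, True))


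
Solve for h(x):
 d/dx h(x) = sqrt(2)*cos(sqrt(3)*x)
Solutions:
 h(x) = C1 + sqrt(6)*sin(sqrt(3)*x)/3


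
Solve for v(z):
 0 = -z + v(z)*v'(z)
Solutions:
 v(z) = -sqrt(C1 + z^2)
 v(z) = sqrt(C1 + z^2)


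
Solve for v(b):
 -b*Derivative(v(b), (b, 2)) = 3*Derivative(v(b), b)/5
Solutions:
 v(b) = C1 + C2*b^(2/5)


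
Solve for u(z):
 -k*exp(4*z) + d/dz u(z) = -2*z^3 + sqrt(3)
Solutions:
 u(z) = C1 + k*exp(4*z)/4 - z^4/2 + sqrt(3)*z


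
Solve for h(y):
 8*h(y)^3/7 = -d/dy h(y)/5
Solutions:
 h(y) = -sqrt(14)*sqrt(-1/(C1 - 40*y))/2
 h(y) = sqrt(14)*sqrt(-1/(C1 - 40*y))/2


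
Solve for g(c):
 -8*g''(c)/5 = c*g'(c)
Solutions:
 g(c) = C1 + C2*erf(sqrt(5)*c/4)


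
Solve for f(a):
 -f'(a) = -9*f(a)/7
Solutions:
 f(a) = C1*exp(9*a/7)


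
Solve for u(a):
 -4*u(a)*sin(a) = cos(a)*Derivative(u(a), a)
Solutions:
 u(a) = C1*cos(a)^4


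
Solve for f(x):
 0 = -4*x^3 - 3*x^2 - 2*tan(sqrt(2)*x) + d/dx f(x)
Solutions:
 f(x) = C1 + x^4 + x^3 - sqrt(2)*log(cos(sqrt(2)*x))


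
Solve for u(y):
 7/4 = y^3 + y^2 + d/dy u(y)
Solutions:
 u(y) = C1 - y^4/4 - y^3/3 + 7*y/4


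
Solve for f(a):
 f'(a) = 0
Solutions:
 f(a) = C1


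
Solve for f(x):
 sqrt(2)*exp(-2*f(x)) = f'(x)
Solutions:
 f(x) = log(-sqrt(C1 + 2*sqrt(2)*x))
 f(x) = log(C1 + 2*sqrt(2)*x)/2


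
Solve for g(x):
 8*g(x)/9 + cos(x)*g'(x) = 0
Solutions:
 g(x) = C1*(sin(x) - 1)^(4/9)/(sin(x) + 1)^(4/9)


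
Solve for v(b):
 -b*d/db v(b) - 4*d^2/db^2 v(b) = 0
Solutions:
 v(b) = C1 + C2*erf(sqrt(2)*b/4)


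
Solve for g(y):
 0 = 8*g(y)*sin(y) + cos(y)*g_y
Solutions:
 g(y) = C1*cos(y)^8


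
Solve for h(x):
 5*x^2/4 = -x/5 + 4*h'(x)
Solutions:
 h(x) = C1 + 5*x^3/48 + x^2/40


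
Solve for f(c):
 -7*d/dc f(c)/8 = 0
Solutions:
 f(c) = C1


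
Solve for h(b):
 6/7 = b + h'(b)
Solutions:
 h(b) = C1 - b^2/2 + 6*b/7


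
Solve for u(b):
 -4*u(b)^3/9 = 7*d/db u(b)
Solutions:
 u(b) = -3*sqrt(14)*sqrt(-1/(C1 - 4*b))/2
 u(b) = 3*sqrt(14)*sqrt(-1/(C1 - 4*b))/2


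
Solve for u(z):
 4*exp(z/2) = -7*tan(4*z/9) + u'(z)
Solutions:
 u(z) = C1 + 8*exp(z/2) - 63*log(cos(4*z/9))/4


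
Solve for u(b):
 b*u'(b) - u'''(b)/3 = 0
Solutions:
 u(b) = C1 + Integral(C2*airyai(3^(1/3)*b) + C3*airybi(3^(1/3)*b), b)


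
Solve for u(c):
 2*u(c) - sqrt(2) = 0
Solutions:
 u(c) = sqrt(2)/2


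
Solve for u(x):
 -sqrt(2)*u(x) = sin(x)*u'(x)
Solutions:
 u(x) = C1*(cos(x) + 1)^(sqrt(2)/2)/(cos(x) - 1)^(sqrt(2)/2)


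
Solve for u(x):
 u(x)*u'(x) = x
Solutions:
 u(x) = -sqrt(C1 + x^2)
 u(x) = sqrt(C1 + x^2)


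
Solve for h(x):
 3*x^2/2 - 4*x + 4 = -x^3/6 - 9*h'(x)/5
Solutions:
 h(x) = C1 - 5*x^4/216 - 5*x^3/18 + 10*x^2/9 - 20*x/9


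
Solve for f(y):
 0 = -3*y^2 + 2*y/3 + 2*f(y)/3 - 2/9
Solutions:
 f(y) = 9*y^2/2 - y + 1/3


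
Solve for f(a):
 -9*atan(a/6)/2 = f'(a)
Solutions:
 f(a) = C1 - 9*a*atan(a/6)/2 + 27*log(a^2 + 36)/2


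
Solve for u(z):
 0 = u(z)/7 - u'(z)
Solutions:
 u(z) = C1*exp(z/7)


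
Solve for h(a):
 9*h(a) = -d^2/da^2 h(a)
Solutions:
 h(a) = C1*sin(3*a) + C2*cos(3*a)


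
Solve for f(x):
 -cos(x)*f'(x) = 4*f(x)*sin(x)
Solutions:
 f(x) = C1*cos(x)^4


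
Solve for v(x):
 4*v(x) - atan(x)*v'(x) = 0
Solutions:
 v(x) = C1*exp(4*Integral(1/atan(x), x))


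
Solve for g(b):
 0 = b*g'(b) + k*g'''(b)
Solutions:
 g(b) = C1 + Integral(C2*airyai(b*(-1/k)^(1/3)) + C3*airybi(b*(-1/k)^(1/3)), b)


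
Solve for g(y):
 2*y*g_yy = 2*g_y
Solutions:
 g(y) = C1 + C2*y^2


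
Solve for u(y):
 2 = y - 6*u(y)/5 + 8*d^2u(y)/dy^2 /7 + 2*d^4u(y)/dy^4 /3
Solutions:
 u(y) = C1*exp(-sqrt(105)*y*sqrt(-10 + sqrt(345))/35) + C2*exp(sqrt(105)*y*sqrt(-10 + sqrt(345))/35) + C3*sin(sqrt(105)*y*sqrt(10 + sqrt(345))/35) + C4*cos(sqrt(105)*y*sqrt(10 + sqrt(345))/35) + 5*y/6 - 5/3


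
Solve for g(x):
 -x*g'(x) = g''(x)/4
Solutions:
 g(x) = C1 + C2*erf(sqrt(2)*x)


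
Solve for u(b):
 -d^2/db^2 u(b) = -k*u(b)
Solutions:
 u(b) = C1*exp(-b*sqrt(k)) + C2*exp(b*sqrt(k))


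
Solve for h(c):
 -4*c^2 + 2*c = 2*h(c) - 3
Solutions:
 h(c) = -2*c^2 + c + 3/2


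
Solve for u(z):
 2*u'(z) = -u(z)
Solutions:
 u(z) = C1*exp(-z/2)


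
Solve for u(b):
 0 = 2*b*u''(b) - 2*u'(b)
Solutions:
 u(b) = C1 + C2*b^2


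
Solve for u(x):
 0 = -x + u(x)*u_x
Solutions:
 u(x) = -sqrt(C1 + x^2)
 u(x) = sqrt(C1 + x^2)


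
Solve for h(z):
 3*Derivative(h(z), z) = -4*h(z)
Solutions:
 h(z) = C1*exp(-4*z/3)


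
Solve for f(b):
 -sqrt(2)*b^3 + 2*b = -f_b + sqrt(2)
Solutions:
 f(b) = C1 + sqrt(2)*b^4/4 - b^2 + sqrt(2)*b


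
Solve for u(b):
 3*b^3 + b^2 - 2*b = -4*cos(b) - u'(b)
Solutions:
 u(b) = C1 - 3*b^4/4 - b^3/3 + b^2 - 4*sin(b)


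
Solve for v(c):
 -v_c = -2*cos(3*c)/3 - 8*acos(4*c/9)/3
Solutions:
 v(c) = C1 + 8*c*acos(4*c/9)/3 - 2*sqrt(81 - 16*c^2)/3 + 2*sin(3*c)/9


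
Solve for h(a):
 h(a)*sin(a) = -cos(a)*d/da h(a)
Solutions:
 h(a) = C1*cos(a)


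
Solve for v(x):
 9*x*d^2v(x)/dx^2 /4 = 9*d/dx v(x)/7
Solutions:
 v(x) = C1 + C2*x^(11/7)


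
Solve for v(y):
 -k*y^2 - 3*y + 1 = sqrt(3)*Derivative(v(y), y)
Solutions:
 v(y) = C1 - sqrt(3)*k*y^3/9 - sqrt(3)*y^2/2 + sqrt(3)*y/3


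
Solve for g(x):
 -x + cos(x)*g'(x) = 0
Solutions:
 g(x) = C1 + Integral(x/cos(x), x)


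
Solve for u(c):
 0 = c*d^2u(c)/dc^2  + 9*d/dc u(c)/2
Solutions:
 u(c) = C1 + C2/c^(7/2)


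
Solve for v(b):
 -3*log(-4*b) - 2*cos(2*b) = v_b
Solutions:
 v(b) = C1 - 3*b*log(-b) - 6*b*log(2) + 3*b - sin(2*b)


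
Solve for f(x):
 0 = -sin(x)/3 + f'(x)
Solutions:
 f(x) = C1 - cos(x)/3


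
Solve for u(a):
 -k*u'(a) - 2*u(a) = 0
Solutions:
 u(a) = C1*exp(-2*a/k)


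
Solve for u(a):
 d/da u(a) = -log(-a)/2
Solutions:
 u(a) = C1 - a*log(-a)/2 + a/2


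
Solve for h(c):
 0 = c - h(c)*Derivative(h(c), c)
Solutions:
 h(c) = -sqrt(C1 + c^2)
 h(c) = sqrt(C1 + c^2)
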